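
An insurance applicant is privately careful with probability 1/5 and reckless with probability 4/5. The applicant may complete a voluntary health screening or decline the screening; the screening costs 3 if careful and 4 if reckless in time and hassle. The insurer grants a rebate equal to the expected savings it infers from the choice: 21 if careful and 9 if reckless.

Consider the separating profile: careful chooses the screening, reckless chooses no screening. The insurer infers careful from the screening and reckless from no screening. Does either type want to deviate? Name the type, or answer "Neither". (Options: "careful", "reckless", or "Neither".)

The screening pays 21; no screening pays 9.
careful: assigned the screening, nets 21 − 3 = 18; deviating to no screening nets 9.
reckless: assigned no screening, nets 9; deviating to the screening nets 21 − 4 = 17.
The reckless type gains 8 by deviating.

reckless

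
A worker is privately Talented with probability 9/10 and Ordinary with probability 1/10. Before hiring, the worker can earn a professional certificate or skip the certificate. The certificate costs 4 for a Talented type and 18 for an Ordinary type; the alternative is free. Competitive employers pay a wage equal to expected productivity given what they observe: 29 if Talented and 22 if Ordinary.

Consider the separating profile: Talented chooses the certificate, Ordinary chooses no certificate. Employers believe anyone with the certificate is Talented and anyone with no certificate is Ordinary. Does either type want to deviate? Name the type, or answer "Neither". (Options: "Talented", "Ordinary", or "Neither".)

Neither

The certificate pays 29; no certificate pays 22.
Talented: assigned the certificate, nets 29 − 4 = 25; deviating to no certificate nets 22.
Ordinary: assigned no certificate, nets 22; deviating to the certificate nets 29 − 18 = 11.
Both types strictly prefer their assigned action; no profitable deviation.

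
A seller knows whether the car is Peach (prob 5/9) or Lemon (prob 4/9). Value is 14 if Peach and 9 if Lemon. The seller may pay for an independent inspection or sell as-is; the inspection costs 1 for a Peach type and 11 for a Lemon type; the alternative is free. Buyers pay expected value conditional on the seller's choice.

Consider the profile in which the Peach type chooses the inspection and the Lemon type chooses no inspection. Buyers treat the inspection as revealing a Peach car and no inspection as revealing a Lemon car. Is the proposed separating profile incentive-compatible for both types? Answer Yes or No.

Yes

Under these beliefs, the inspection earns price 14 and no inspection earns price 9.
Peach: the inspection nets 14 − 1 = 13; no inspection nets 9. Peach prefers the inspection.
Lemon: the inspection nets 14 − 11 = 3; no inspection nets 9. Lemon prefers no inspection.
Neither type deviates, so the separating profile is an equilibrium.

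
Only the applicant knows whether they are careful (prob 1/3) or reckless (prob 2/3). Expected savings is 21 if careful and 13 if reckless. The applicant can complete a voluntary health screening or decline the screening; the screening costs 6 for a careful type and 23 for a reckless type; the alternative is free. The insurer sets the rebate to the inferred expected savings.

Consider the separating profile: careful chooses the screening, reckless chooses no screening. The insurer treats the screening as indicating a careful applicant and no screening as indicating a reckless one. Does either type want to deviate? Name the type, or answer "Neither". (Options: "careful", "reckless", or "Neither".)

Neither

The screening pays 21; no screening pays 13.
careful: assigned the screening, nets 21 − 6 = 15; deviating to no screening nets 13.
reckless: assigned no screening, nets 13; deviating to the screening nets 21 − 23 = -2.
Both types strictly prefer their assigned action; no profitable deviation.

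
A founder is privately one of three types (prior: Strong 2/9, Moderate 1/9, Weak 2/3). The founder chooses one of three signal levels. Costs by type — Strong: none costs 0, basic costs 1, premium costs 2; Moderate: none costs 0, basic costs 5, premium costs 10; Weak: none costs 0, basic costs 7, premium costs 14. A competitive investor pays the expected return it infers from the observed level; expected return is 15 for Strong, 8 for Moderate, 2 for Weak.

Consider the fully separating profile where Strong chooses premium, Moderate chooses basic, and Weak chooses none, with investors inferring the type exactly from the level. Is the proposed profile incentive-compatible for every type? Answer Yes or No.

No

Separating valuations: premium → 15, basic → 8, none → 2.
Strong (assigned premium): none: 2 − 0 = 2; basic: 8 − 1 = 7; premium: 15 − 2 = 13. Strong stays.
Moderate (assigned basic): none: 2 − 0 = 2; basic: 8 − 5 = 3; premium: 15 − 10 = 5. Moderate prefers premium.
Weak (assigned none): none: 2 − 0 = 2; basic: 8 − 7 = 1; premium: 15 − 14 = 1. Weak stays.
At least one type deviates; the separating profile fails.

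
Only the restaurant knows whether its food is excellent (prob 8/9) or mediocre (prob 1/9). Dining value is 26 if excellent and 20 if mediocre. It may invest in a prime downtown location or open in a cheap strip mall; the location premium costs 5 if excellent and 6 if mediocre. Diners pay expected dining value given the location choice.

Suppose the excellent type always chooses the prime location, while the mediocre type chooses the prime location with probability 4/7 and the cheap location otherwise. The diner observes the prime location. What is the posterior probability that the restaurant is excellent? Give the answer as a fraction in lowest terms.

P(the prime location) = (8/9)·1 + (1/9)·(4/7) = 20/21.
By Bayes' rule, P(excellent | the prime location) = (8/9) / (20/21) = 14/15.

14/15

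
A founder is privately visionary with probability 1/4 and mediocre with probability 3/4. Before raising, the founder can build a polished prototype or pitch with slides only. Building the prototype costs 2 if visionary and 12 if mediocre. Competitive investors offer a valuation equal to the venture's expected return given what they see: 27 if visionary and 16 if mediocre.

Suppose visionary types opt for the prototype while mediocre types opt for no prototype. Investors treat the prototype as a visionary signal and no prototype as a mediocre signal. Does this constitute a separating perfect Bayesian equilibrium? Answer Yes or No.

Yes

Under these beliefs, the prototype earns valuation 27 and no prototype earns valuation 16.
visionary: the prototype nets 27 − 2 = 25; no prototype nets 16. visionary prefers the prototype.
mediocre: the prototype nets 27 − 12 = 15; no prototype nets 16. mediocre prefers no prototype.
Neither type deviates, so the separating profile is an equilibrium.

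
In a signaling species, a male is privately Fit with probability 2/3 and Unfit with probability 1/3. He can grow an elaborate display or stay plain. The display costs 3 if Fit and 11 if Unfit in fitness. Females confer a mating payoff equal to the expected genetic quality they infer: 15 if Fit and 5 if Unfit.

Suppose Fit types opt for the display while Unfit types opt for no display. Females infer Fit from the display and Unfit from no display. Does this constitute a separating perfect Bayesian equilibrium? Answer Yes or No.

Under these beliefs, the display earns mating payoff 15 and no display earns mating payoff 5.
Fit: the display nets 15 − 3 = 12; no display nets 5. Fit prefers the display.
Unfit: the display nets 15 − 11 = 4; no display nets 5. Unfit prefers no display.
Neither type deviates, so the separating profile is an equilibrium.

Yes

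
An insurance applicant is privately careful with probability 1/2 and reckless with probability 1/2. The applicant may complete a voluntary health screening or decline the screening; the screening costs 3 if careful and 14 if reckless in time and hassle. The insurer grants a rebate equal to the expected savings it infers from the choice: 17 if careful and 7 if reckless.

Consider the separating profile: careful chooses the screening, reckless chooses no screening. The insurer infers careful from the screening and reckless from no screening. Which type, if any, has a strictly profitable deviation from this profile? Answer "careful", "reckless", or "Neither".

Neither

The screening pays 17; no screening pays 7.
careful: assigned the screening, nets 17 − 3 = 14; deviating to no screening nets 7.
reckless: assigned no screening, nets 7; deviating to the screening nets 17 − 14 = 3.
Both types strictly prefer their assigned action; no profitable deviation.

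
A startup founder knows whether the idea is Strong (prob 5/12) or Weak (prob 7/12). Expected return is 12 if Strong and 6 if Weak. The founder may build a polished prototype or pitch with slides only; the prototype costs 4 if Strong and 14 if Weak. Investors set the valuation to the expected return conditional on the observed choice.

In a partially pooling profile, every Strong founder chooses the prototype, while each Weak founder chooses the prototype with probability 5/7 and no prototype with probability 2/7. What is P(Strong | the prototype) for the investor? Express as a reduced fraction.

1/2

P(the prototype) = (5/12)·1 + (7/12)·(5/7) = 5/6.
By Bayes' rule, P(Strong | the prototype) = (5/12) / (5/6) = 1/2.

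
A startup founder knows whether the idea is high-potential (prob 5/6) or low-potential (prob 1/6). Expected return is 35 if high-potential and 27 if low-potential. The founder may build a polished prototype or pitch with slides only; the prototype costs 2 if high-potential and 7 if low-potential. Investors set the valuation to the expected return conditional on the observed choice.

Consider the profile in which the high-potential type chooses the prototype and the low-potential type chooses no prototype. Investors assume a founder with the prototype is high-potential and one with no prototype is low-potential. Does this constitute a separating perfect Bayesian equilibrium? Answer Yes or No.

No

Under these beliefs, the prototype earns valuation 35 and no prototype earns valuation 27.
high-potential: the prototype nets 35 − 2 = 33; no prototype nets 27. high-potential prefers the prototype.
low-potential: the prototype nets 35 − 7 = 28; no prototype nets 27. low-potential would deviate to the prototype.
low-potential has a profitable deviation, so the profile is not an equilibrium.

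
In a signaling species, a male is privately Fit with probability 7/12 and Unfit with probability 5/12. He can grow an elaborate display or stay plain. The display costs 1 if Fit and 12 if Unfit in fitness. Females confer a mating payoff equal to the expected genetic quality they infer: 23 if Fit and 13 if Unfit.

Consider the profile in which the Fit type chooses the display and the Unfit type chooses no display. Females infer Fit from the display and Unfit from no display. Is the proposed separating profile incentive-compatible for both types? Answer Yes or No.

Under these beliefs, the display earns mating payoff 23 and no display earns mating payoff 13.
Fit: the display nets 23 − 1 = 22; no display nets 13. Fit prefers the display.
Unfit: the display nets 23 − 12 = 11; no display nets 13. Unfit prefers no display.
Neither type deviates, so the separating profile is an equilibrium.

Yes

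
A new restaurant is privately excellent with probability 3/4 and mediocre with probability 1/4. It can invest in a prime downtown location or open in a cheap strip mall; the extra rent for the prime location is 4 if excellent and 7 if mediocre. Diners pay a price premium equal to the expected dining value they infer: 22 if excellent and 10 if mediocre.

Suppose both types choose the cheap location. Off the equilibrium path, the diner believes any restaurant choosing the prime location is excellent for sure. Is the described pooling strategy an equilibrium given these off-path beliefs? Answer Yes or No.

On path, the diner holds the prior and pays 3/4·22 + 1/4·10 = 19. Off path (the prime location), believing excellent, it pays 22.
excellent: the cheap location nets 19; the prime location nets 22 − 4 = 18. excellent stays.
mediocre: the cheap location nets 19; the prime location nets 22 − 7 = 15. mediocre stays.
No type deviates, so pooling is sustained.

Yes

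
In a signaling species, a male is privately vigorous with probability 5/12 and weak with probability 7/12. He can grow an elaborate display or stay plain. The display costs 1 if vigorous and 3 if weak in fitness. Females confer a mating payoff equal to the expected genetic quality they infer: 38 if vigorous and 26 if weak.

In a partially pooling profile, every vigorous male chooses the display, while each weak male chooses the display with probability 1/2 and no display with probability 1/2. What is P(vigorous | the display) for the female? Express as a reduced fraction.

P(the display) = (5/12)·1 + (7/12)·(1/2) = 17/24.
By Bayes' rule, P(vigorous | the display) = (5/12) / (17/24) = 10/17.

10/17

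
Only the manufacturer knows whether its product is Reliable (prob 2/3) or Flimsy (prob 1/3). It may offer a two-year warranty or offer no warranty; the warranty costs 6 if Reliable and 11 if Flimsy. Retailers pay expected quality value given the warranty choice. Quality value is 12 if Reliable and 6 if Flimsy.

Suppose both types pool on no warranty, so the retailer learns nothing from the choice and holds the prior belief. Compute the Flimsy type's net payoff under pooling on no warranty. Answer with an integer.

Pooled price = 2/3·12 + 1/3·6 = 10.
Flimsy pays no cost for no warranty, so net payoff = 10.

10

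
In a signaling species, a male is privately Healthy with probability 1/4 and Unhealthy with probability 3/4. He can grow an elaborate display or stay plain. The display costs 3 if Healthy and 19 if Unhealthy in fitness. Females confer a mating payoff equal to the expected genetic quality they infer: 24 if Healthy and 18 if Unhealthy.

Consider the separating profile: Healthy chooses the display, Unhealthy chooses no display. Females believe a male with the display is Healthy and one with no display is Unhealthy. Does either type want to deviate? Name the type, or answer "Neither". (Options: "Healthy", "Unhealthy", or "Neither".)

The display pays 24; no display pays 18.
Healthy: assigned the display, nets 24 − 3 = 21; deviating to no display nets 18.
Unhealthy: assigned no display, nets 18; deviating to the display nets 24 − 19 = 5.
Both types strictly prefer their assigned action; no profitable deviation.

Neither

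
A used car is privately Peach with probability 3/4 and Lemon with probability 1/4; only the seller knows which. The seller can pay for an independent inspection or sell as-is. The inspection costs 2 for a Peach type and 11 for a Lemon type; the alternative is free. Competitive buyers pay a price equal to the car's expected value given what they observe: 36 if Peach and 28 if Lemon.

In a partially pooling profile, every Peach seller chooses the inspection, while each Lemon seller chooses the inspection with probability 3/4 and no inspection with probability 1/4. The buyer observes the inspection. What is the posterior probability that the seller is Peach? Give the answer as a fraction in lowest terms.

P(the inspection) = (3/4)·1 + (1/4)·(3/4) = 15/16.
By Bayes' rule, P(Peach | the inspection) = (3/4) / (15/16) = 4/5.

4/5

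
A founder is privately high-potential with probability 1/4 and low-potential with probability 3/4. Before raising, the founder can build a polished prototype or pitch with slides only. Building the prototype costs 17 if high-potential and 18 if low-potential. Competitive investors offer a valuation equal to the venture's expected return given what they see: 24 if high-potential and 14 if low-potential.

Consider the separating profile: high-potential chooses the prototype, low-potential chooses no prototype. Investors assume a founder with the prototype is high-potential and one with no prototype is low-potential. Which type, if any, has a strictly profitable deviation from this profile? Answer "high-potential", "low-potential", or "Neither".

The prototype pays 24; no prototype pays 14.
high-potential: assigned the prototype, nets 24 − 17 = 7; deviating to no prototype nets 14.
low-potential: assigned no prototype, nets 14; deviating to the prototype nets 24 − 18 = 6.
The high-potential type gains 7 by deviating.

high-potential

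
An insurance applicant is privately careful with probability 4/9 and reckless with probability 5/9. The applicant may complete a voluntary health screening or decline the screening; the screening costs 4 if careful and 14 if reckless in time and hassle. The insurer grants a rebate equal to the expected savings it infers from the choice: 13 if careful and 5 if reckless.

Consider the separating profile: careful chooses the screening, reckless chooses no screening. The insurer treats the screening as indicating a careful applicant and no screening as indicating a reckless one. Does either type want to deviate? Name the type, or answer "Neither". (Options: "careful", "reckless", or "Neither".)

The screening pays 13; no screening pays 5.
careful: assigned the screening, nets 13 − 4 = 9; deviating to no screening nets 5.
reckless: assigned no screening, nets 5; deviating to the screening nets 13 − 14 = -1.
Both types strictly prefer their assigned action; no profitable deviation.

Neither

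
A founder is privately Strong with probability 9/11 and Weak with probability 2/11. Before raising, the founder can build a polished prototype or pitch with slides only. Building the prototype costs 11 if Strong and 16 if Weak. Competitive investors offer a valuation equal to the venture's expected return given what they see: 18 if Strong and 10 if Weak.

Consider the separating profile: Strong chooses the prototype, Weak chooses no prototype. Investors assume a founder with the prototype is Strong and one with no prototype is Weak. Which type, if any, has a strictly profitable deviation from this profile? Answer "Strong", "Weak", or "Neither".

Strong

The prototype pays 18; no prototype pays 10.
Strong: assigned the prototype, nets 18 − 11 = 7; deviating to no prototype nets 10.
Weak: assigned no prototype, nets 10; deviating to the prototype nets 18 − 16 = 2.
The Strong type gains 3 by deviating.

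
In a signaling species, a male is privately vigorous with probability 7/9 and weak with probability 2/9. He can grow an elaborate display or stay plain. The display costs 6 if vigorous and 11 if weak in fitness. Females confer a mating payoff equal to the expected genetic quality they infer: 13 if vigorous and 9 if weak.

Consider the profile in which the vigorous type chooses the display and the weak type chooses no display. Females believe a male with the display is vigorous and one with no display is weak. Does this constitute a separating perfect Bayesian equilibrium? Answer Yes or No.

No

Under these beliefs, the display earns mating payoff 13 and no display earns mating payoff 9.
vigorous: the display nets 13 − 6 = 7; no display nets 9. vigorous would deviate to no display.
weak: the display nets 13 − 11 = 2; no display nets 9. weak prefers no display.
vigorous has a profitable deviation, so the profile is not an equilibrium.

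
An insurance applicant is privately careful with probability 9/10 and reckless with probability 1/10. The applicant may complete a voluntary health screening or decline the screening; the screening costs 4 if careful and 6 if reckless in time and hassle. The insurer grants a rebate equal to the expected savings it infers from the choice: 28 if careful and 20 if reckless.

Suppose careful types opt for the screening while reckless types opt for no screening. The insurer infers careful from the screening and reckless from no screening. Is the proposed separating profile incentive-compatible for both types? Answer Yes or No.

Under these beliefs, the screening earns rebate 28 and no screening earns rebate 20.
careful: the screening nets 28 − 4 = 24; no screening nets 20. careful prefers the screening.
reckless: the screening nets 28 − 6 = 22; no screening nets 20. reckless would deviate to the screening.
reckless has a profitable deviation, so the profile is not an equilibrium.

No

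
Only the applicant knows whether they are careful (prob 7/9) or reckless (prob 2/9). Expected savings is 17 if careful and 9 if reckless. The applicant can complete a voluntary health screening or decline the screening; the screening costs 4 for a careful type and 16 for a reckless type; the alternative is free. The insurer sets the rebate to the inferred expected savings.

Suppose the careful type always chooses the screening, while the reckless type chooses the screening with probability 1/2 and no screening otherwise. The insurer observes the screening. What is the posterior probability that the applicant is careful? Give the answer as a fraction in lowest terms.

P(the screening) = (7/9)·1 + (2/9)·(1/2) = 8/9.
By Bayes' rule, P(careful | the screening) = (7/9) / (8/9) = 7/8.

7/8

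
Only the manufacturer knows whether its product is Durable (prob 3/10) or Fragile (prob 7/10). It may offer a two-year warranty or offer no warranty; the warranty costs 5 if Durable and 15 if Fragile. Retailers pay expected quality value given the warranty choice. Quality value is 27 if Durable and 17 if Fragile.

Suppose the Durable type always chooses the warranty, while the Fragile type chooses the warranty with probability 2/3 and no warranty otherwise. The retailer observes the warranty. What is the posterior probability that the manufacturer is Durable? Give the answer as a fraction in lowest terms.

9/23

P(the warranty) = (3/10)·1 + (7/10)·(2/3) = 23/30.
By Bayes' rule, P(Durable | the warranty) = (3/10) / (23/30) = 9/23.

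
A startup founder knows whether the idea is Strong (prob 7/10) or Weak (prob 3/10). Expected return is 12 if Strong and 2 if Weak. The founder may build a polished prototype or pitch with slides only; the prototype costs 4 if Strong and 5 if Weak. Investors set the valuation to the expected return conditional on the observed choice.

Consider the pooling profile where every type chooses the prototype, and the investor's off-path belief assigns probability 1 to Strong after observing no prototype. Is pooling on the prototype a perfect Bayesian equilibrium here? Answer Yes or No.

No

On path, the investor holds the prior and pays 7/10·12 + 3/10·2 = 9. Off path (no prototype), believing Strong, it pays 12.
Strong: the prototype nets 9 − 4 = 5; no prototype nets 12. Strong would deviate.
Weak: the prototype nets 9 − 5 = 4; no prototype nets 12. Weak would deviate.
A type deviates, so pooling fails.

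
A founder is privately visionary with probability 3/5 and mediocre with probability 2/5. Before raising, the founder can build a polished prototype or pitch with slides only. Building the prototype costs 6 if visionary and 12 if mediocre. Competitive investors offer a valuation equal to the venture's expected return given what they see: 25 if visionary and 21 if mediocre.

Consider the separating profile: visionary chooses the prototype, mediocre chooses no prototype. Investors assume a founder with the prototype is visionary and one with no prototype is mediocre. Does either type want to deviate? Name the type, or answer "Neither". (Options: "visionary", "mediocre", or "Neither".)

visionary

The prototype pays 25; no prototype pays 21.
visionary: assigned the prototype, nets 25 − 6 = 19; deviating to no prototype nets 21.
mediocre: assigned no prototype, nets 21; deviating to the prototype nets 25 − 12 = 13.
The visionary type gains 2 by deviating.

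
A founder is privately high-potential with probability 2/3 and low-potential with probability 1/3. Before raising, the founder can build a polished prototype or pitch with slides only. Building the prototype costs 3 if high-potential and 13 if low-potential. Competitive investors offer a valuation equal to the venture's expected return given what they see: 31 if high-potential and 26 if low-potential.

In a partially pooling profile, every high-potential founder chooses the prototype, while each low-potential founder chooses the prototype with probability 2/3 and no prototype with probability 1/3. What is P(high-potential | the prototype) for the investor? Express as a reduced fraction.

3/4

P(the prototype) = (2/3)·1 + (1/3)·(2/3) = 8/9.
By Bayes' rule, P(high-potential | the prototype) = (2/3) / (8/9) = 3/4.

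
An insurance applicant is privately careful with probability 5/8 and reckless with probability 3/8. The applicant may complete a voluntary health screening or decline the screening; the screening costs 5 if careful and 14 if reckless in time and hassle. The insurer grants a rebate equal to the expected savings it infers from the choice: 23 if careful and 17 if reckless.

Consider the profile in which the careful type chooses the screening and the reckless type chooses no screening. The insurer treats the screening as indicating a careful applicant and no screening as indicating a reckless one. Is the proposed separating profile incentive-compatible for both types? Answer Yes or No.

Yes

Under these beliefs, the screening earns rebate 23 and no screening earns rebate 17.
careful: the screening nets 23 − 5 = 18; no screening nets 17. careful prefers the screening.
reckless: the screening nets 23 − 14 = 9; no screening nets 17. reckless prefers no screening.
Neither type deviates, so the separating profile is an equilibrium.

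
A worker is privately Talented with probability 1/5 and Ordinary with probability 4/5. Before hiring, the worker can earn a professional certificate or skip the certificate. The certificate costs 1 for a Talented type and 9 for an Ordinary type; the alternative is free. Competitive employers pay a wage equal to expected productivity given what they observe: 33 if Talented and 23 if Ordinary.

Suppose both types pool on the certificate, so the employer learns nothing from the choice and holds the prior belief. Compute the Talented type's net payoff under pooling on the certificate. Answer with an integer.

24

Pooled wage = 1/5·33 + 4/5·23 = 25.
Talented pays cost 1 for the certificate, so net payoff = 25 − 1 = 24.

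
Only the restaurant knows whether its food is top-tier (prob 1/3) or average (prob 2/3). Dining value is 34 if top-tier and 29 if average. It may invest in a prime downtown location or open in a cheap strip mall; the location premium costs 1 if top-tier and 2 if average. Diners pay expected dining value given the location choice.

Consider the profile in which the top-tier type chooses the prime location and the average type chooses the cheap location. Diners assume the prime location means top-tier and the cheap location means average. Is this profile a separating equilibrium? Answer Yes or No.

No

Under these beliefs, the prime location earns price premium 34 and the cheap location earns price premium 29.
top-tier: the prime location nets 34 − 1 = 33; the cheap location nets 29. top-tier prefers the prime location.
average: the prime location nets 34 − 2 = 32; the cheap location nets 29. average would deviate to the prime location.
average has a profitable deviation, so the profile is not an equilibrium.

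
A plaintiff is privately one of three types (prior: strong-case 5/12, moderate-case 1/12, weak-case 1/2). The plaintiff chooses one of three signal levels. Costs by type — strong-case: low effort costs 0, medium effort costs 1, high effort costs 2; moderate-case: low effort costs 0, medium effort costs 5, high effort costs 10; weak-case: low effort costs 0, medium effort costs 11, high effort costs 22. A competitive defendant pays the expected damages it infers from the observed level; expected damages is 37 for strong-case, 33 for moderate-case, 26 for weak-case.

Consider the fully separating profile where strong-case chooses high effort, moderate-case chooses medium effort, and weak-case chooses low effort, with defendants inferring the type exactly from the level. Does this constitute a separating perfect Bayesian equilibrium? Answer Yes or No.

Separating settlements: high effort → 37, medium effort → 33, low effort → 26.
strong-case (assigned high effort): low effort: 26 − 0 = 26; medium effort: 33 − 1 = 32; high effort: 37 − 2 = 35. strong-case stays.
moderate-case (assigned medium effort): low effort: 26 − 0 = 26; medium effort: 33 − 5 = 28; high effort: 37 − 10 = 27. moderate-case stays.
weak-case (assigned low effort): low effort: 26 − 0 = 26; medium effort: 33 − 11 = 22; high effort: 37 − 22 = 15. weak-case stays.
Every type prefers its assigned level; separation holds.

Yes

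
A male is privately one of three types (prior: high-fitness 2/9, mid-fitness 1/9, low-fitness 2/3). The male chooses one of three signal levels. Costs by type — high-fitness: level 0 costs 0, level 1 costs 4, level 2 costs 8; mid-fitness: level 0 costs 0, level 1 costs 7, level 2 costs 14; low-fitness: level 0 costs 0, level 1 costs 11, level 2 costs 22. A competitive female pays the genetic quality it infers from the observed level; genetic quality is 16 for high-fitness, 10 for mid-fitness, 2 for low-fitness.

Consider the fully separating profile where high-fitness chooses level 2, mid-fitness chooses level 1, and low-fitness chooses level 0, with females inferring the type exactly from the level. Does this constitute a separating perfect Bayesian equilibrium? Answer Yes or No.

Separating mating payoffs: level 2 → 16, level 1 → 10, level 0 → 2.
high-fitness (assigned level 2): level 0: 2 − 0 = 2; level 1: 10 − 4 = 6; level 2: 16 − 8 = 8. high-fitness stays.
mid-fitness (assigned level 1): level 0: 2 − 0 = 2; level 1: 10 − 7 = 3; level 2: 16 − 14 = 2. mid-fitness stays.
low-fitness (assigned level 0): level 0: 2 − 0 = 2; level 1: 10 − 11 = -1; level 2: 16 − 22 = -6. low-fitness stays.
Every type prefers its assigned level; separation holds.

Yes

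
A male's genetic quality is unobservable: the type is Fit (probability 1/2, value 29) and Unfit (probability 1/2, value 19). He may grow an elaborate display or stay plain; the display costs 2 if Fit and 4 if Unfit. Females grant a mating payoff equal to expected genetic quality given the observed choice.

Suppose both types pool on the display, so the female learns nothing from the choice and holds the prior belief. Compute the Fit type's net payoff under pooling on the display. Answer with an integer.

22

Pooled mating payoff = 1/2·29 + 1/2·19 = 24.
Fit pays cost 2 for the display, so net payoff = 24 − 2 = 22.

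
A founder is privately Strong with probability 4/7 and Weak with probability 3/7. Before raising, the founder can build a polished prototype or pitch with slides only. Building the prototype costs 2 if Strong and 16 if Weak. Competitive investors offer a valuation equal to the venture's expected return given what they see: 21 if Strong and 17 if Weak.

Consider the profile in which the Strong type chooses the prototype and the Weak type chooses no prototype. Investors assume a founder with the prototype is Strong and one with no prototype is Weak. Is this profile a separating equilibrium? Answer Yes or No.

Yes

Under these beliefs, the prototype earns valuation 21 and no prototype earns valuation 17.
Strong: the prototype nets 21 − 2 = 19; no prototype nets 17. Strong prefers the prototype.
Weak: the prototype nets 21 − 16 = 5; no prototype nets 17. Weak prefers no prototype.
Neither type deviates, so the separating profile is an equilibrium.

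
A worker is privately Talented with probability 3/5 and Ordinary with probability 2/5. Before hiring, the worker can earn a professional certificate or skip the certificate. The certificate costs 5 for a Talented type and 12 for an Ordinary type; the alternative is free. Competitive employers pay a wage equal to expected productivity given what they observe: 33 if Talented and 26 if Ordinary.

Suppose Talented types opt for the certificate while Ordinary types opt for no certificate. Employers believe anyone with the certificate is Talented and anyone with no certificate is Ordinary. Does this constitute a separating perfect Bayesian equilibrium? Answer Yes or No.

Under these beliefs, the certificate earns wage 33 and no certificate earns wage 26.
Talented: the certificate nets 33 − 5 = 28; no certificate nets 26. Talented prefers the certificate.
Ordinary: the certificate nets 33 − 12 = 21; no certificate nets 26. Ordinary prefers no certificate.
Neither type deviates, so the separating profile is an equilibrium.

Yes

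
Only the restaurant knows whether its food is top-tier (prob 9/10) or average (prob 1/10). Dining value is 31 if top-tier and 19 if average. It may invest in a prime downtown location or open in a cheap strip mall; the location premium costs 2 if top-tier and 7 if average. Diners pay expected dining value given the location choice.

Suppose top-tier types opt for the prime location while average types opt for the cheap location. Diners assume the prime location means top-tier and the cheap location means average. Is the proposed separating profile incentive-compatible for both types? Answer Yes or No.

No

Under these beliefs, the prime location earns price premium 31 and the cheap location earns price premium 19.
top-tier: the prime location nets 31 − 2 = 29; the cheap location nets 19. top-tier prefers the prime location.
average: the prime location nets 31 − 7 = 24; the cheap location nets 19. average would deviate to the prime location.
average has a profitable deviation, so the profile is not an equilibrium.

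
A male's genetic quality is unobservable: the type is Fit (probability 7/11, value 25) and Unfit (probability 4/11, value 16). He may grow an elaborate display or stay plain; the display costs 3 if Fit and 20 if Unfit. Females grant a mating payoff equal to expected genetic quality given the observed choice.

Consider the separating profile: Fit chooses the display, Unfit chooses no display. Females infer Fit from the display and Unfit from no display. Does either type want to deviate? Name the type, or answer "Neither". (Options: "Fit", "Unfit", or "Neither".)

The display pays 25; no display pays 16.
Fit: assigned the display, nets 25 − 3 = 22; deviating to no display nets 16.
Unfit: assigned no display, nets 16; deviating to the display nets 25 − 20 = 5.
Both types strictly prefer their assigned action; no profitable deviation.

Neither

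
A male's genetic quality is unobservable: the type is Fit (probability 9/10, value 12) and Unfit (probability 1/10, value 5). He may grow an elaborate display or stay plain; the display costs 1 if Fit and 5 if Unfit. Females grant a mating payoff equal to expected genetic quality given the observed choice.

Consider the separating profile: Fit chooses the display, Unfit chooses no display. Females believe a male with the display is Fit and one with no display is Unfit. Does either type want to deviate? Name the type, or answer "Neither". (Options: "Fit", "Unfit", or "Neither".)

Unfit

The display pays 12; no display pays 5.
Fit: assigned the display, nets 12 − 1 = 11; deviating to no display nets 5.
Unfit: assigned no display, nets 5; deviating to the display nets 12 − 5 = 7.
The Unfit type gains 2 by deviating.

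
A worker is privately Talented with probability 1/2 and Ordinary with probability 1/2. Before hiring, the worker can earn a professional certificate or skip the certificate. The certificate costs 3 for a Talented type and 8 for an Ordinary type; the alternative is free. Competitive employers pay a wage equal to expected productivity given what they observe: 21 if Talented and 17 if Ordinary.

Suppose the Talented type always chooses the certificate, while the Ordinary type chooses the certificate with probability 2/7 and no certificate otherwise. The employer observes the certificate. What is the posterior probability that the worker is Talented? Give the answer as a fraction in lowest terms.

P(the certificate) = (1/2)·1 + (1/2)·(2/7) = 9/14.
By Bayes' rule, P(Talented | the certificate) = (1/2) / (9/14) = 7/9.

7/9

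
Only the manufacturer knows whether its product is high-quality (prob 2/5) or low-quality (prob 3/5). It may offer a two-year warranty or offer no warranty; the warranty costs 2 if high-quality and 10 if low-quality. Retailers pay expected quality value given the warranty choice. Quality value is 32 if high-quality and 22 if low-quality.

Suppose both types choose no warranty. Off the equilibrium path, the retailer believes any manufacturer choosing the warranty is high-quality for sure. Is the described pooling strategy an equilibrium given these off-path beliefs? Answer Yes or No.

No

On path, the retailer holds the prior and pays 2/5·32 + 3/5·22 = 26. Off path (the warranty), believing high-quality, it pays 32.
high-quality: no warranty nets 26; the warranty nets 32 − 2 = 30. high-quality would deviate.
low-quality: no warranty nets 26; the warranty nets 32 − 10 = 22. low-quality stays.
A type deviates, so pooling fails.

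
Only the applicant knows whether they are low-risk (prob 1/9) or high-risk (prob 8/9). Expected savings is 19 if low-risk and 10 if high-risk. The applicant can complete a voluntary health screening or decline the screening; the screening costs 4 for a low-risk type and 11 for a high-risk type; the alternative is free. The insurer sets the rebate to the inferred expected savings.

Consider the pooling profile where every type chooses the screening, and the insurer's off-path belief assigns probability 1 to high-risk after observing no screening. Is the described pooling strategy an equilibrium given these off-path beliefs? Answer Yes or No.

No

On path, the insurer holds the prior and pays 1/9·19 + 8/9·10 = 11. Off path (no screening), believing high-risk, it pays 10.
low-risk: the screening nets 11 − 4 = 7; no screening nets 10. low-risk would deviate.
high-risk: the screening nets 11 − 11 = 0; no screening nets 10. high-risk would deviate.
A type deviates, so pooling fails.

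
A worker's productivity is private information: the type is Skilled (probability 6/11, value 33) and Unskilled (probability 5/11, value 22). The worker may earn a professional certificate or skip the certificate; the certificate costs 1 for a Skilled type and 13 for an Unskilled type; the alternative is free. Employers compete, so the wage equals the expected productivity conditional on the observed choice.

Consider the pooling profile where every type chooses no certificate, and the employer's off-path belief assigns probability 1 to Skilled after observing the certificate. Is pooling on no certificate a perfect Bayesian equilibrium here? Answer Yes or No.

No

On path, the employer holds the prior and pays 6/11·33 + 5/11·22 = 28. Off path (the certificate), believing Skilled, it pays 33.
Skilled: no certificate nets 28; the certificate nets 33 − 1 = 32. Skilled would deviate.
Unskilled: no certificate nets 28; the certificate nets 33 − 13 = 20. Unskilled stays.
A type deviates, so pooling fails.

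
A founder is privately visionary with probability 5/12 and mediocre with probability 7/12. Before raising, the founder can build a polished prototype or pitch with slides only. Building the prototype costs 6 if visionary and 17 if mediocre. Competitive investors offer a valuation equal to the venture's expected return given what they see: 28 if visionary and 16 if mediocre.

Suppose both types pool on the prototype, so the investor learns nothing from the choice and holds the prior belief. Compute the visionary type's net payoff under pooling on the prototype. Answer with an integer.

15

Pooled valuation = 5/12·28 + 7/12·16 = 21.
visionary pays cost 6 for the prototype, so net payoff = 21 − 6 = 15.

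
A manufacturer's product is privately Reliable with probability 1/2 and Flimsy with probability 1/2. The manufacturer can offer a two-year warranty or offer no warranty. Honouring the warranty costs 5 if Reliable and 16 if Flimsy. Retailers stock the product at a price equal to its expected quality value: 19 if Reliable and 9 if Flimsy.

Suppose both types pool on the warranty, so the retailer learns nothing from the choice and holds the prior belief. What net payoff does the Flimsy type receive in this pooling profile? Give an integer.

-2

Pooled price = 1/2·19 + 1/2·9 = 14.
Flimsy pays cost 16 for the warranty, so net payoff = 14 − 16 = -2.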